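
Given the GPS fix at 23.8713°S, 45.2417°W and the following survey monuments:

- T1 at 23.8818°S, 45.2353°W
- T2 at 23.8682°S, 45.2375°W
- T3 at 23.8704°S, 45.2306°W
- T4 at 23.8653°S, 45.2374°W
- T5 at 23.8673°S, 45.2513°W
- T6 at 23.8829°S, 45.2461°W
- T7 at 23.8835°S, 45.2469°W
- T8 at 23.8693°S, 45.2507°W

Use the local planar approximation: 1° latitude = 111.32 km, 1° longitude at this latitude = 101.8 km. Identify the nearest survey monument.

T2

Distances from 23.8713°S, 45.2417°W:
T1: √((-0.0105·111.32)² + (0.0064·101.8)²) = √(1.366234 + 0.424478) = 1.3382 km
T2: √((0.0031·111.32)² + (0.0042·101.8)²) = √(0.119088 + 0.182808) = 0.5495 km
T3: √((0.0009·111.32)² + (0.0111·101.8)²) = √(0.010038 + 1.276855) = 1.1344 km
T4: √((0.0060·111.32)² + (0.0043·101.8)²) = √(0.446117 + 0.191616) = 0.7986 km
T5: √((0.0040·111.32)² + (-0.0096·101.8)²) = √(0.198274 + 0.955076) = 1.0739 km
T6: √((-0.0116·111.32)² + (-0.0044·101.8)²) = √(1.667487 + 0.200632) = 1.3668 km
T7: √((-0.0122·111.32)² + (-0.0052·101.8)²) = √(1.844446 + 0.280222) = 1.4576 km
T8: √((0.0020·111.32)² + (-0.0090·101.8)²) = √(0.049569 + 0.839422) = 0.9429 km
Minimum: T2 at 0.5495 km.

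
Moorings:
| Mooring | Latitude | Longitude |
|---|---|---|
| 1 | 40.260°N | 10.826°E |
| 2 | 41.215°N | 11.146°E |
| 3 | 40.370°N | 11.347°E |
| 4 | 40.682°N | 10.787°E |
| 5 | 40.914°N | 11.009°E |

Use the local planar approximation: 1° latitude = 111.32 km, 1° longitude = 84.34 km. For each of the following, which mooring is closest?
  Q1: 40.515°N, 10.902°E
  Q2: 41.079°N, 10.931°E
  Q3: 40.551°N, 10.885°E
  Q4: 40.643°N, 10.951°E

Q1 at 40.515°N, 10.902°E:
  1: 29.101 km
  2: 80.596 km
  3: 40.855 km
  4: 20.968 km
  5: 45.324 km
  → nearest: 4 (20.968 km)
Q2 at 41.079°N, 10.931°E:
  1: 91.600 km
  2: 23.622 km
  3: 86.373 km
  4: 45.832 km
  5: 19.510 km
  → nearest: 5 (19.510 km)
Q3 at 40.551°N, 10.885°E:
  1: 32.774 km
  2: 77.125 km
  3: 43.866 km
  4: 16.762 km
  5: 41.741 km
  → nearest: 4 (16.762 km)
Q4 at 40.643°N, 10.951°E:
  1: 43.920 km
  2: 65.765 km
  3: 45.156 km
  4: 14.497 km
  5: 30.562 km
  → nearest: 4 (14.497 km)

Q1→4; Q2→5; Q3→4; Q4→4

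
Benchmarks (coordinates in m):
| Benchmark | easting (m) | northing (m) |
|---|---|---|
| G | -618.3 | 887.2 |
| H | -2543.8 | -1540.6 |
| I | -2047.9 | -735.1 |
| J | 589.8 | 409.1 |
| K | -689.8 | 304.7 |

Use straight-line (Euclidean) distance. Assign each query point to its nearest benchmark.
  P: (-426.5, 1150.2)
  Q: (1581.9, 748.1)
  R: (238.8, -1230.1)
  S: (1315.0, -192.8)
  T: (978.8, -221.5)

P→G; Q→J; R→J; S→J; T→J

P at (-426.5, 1150.2):
  G: 325.5 m
  H: 3423.9 m
  I: 2486.6 m
  J: 1257.8 m
  K: 885.5 m
  → nearest: G (325.5 m)
Q at (1581.9, 748.1):
  G: 2204.6 m
  H: 4718.0 m
  I: 3921.1 m
  J: 1048.4 m
  K: 2314.6 m
  → nearest: J (1048.4 m)
R at (238.8, -1230.1):
  G: 2284.2 m
  H: 2799.9 m
  I: 2339.7 m
  J: 1676.4 m
  K: 1793.9 m
  → nearest: J (1676.4 m)
S at (1315.0, -192.8):
  G: 2214.5 m
  H: 4087.4 m
  I: 3406.3 m
  J: 942.4 m
  K: 2065.6 m
  → nearest: J (942.4 m)
T at (978.8, -221.5):
  G: 1944.2 m
  H: 3761.5 m
  I: 3070.0 m
  J: 740.9 m
  K: 1749.6 m
  → nearest: J (740.9 m)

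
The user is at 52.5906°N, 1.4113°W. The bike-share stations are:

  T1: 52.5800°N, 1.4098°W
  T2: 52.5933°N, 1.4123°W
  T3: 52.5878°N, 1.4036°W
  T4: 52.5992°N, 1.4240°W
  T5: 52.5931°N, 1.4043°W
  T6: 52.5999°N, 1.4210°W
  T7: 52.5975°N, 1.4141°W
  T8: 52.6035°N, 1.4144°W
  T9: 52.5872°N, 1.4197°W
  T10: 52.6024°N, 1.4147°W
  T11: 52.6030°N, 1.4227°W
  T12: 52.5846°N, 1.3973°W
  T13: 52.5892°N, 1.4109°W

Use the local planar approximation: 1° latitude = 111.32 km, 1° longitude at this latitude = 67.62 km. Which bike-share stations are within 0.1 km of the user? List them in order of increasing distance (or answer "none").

Distances from 52.5906°N, 1.4113°W:
T1: √((-0.0106·111.32)² + (0.0015·67.62)²) = √(1.392381 + 0.010288) = 1.1843 km
T2: √((0.0027·111.32)² + (-0.0010·67.62)²) = √(0.090339 + 0.004572) = 0.3081 km
T3: √((-0.0028·111.32)² + (0.0077·67.62)²) = √(0.097154 + 0.271101) = 0.6068 km
T4: √((0.0086·111.32)² + (-0.0127·67.62)²) = √(0.916523 + 0.737493) = 1.2861 km
T5: √((0.0025·111.32)² + (0.0070·67.62)²) = √(0.077451 + 0.224051) = 0.5491 km
T6: √((0.0093·111.32)² + (-0.0097·67.62)²) = √(1.071796 + 0.430223) = 1.2256 km
T7: √((0.0069·111.32)² + (-0.0028·67.62)²) = √(0.589990 + 0.035848) = 0.7911 km
T8: √((0.0129·111.32)² + (-0.0031·67.62)²) = √(2.062176 + 0.043941) = 1.4512 km
T9: √((-0.0034·111.32)² + (-0.0084·67.62)²) = √(0.143253 + 0.322633) = 0.6826 km
T10: √((0.0118·111.32)² + (-0.0034·67.62)²) = √(1.725482 + 0.052858) = 1.3335 km
T11: √((0.0124·111.32)² + (-0.0114·67.62)²) = √(1.905416 + 0.594237) = 1.5810 km
T12: √((-0.0060·111.32)² + (0.0140·67.62)²) = √(0.446117 + 0.896203) = 1.1586 km
T13: √((-0.0014·111.32)² + (0.0004·67.62)²) = √(0.024289 + 0.000732) = 0.1582 km
Threshold 0.1 km: none within range.

none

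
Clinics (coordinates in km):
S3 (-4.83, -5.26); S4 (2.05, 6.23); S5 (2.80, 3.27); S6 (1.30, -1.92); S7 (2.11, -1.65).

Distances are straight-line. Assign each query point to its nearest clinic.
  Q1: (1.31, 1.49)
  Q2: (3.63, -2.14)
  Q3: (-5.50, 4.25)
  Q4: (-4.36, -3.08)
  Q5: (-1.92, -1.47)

Q1 at (1.31, 1.49):
  S3: √((-6.14)² + (-6.75)²) = √(37.6996 + 45.5625) = 9.12 km
  S4: √((0.74)² + (4.74)²) = √(0.5476 + 22.4676) = 4.80 km
  S5: √((1.49)² + (1.78)²) = √(2.2201 + 3.1684) = 2.32 km
  S6: √((-0.01)² + (-3.41)²) = √(0.0001 + 11.6281) = 3.41 km
  S7: √((0.80)² + (-3.14)²) = √(0.6400 + 9.8596) = 3.24 km
  → nearest: S5 (2.32 km)
Q2 at (3.63, -2.14):
  S3: √((-8.46)² + (-3.12)²) = √(71.5716 + 9.7344) = 9.02 km
  S4: √((-1.58)² + (8.37)²) = √(2.4964 + 70.0569) = 8.52 km
  S5: √((-0.83)² + (5.41)²) = √(0.6889 + 29.2681) = 5.47 km
  S6: √((-2.33)² + (0.22)²) = √(5.4289 + 0.0484) = 2.34 km
  S7: √((-1.52)² + (0.49)²) = √(2.3104 + 0.2401) = 1.60 km
  → nearest: S7 (1.60 km)
Q3 at (-5.50, 4.25):
  S3: √((0.67)² + (-9.51)²) = √(0.4489 + 90.4401) = 9.53 km
  S4: √((7.55)² + (1.98)²) = √(57.0025 + 3.9204) = 7.81 km
  S5: √((8.30)² + (-0.98)²) = √(68.8900 + 0.9604) = 8.36 km
  S6: √((6.80)² + (-6.17)²) = √(46.2400 + 38.0689) = 9.18 km
  S7: √((7.61)² + (-5.90)²) = √(57.9121 + 34.8100) = 9.63 km
  → nearest: S4 (7.81 km)
Q4 at (-4.36, -3.08):
  S3: √((-0.47)² + (-2.18)²) = √(0.2209 + 4.7524) = 2.23 km
  S4: √((6.41)² + (9.31)²) = √(41.0881 + 86.6761) = 11.30 km
  S5: √((7.16)² + (6.35)²) = √(51.2656 + 40.3225) = 9.57 km
  S6: √((5.66)² + (1.16)²) = √(32.0356 + 1.3456) = 5.78 km
  S7: √((6.47)² + (1.43)²) = √(41.8609 + 2.0449) = 6.63 km
  → nearest: S3 (2.23 km)
Q5 at (-1.92, -1.47):
  S3: √((-2.91)² + (-3.79)²) = √(8.4681 + 14.3641) = 4.78 km
  S4: √((3.97)² + (7.70)²) = √(15.7609 + 59.2900) = 8.66 km
  S5: √((4.72)² + (4.74)²) = √(22.2784 + 22.4676) = 6.69 km
  S6: √((3.22)² + (-0.45)²) = √(10.3684 + 0.2025) = 3.25 km
  S7: √((4.03)² + (-0.18)²) = √(16.2409 + 0.0324) = 4.03 km
  → nearest: S6 (3.25 km)

Q1→S5; Q2→S7; Q3→S4; Q4→S3; Q5→S6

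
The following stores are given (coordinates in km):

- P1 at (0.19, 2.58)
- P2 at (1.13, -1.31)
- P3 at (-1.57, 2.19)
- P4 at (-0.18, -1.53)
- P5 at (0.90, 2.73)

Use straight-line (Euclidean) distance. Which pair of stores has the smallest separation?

P1 and P5

Pairwise distances:
P1–P2: 4.00 km
P1–P3: 1.80 km
P1–P4: 4.13 km
P1–P5: 0.73 km
P2–P3: 4.42 km
P2–P4: 1.33 km
P2–P5: 4.05 km
P3–P4: 3.97 km
P3–P5: 2.53 km
P4–P5: 4.39 km
Closest pair: P1–P5 at 0.73 km.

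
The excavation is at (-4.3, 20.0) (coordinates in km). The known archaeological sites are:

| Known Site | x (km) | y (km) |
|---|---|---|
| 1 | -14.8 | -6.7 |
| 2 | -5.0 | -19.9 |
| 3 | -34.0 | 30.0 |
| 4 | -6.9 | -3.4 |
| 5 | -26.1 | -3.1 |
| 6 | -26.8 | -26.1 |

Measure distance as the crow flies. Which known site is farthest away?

6

Distances from (-4.3, 20.0):
1: √((-10.5)² + (-26.7)²) = √(110.250 + 712.890) = 28.7 km
2: √((-0.7)² + (-39.9)²) = √(0.490 + 1592.010) = 39.9 km
3: √((-29.7)² + (10.0)²) = √(882.090 + 100.000) = 31.3 km
4: √((-2.6)² + (-23.4)²) = √(6.760 + 547.560) = 23.5 km
5: √((-21.8)² + (-23.1)²) = √(475.240 + 533.610) = 31.8 km
6: √((-22.5)² + (-46.1)²) = √(506.250 + 2125.210) = 51.3 km
Maximum: 6 at 51.3 km.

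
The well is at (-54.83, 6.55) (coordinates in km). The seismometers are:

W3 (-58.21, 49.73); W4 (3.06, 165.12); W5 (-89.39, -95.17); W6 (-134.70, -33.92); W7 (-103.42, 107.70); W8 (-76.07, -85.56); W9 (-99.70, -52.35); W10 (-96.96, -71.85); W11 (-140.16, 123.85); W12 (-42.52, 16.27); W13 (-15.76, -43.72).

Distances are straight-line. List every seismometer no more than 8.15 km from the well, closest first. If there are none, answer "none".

none

Distances from (-54.83, 6.55):
W3: √((-3.38)² + (43.18)²) = √(11.4244 + 1864.5124) = 43.31 km
W4: √((57.89)² + (158.57)²) = √(3351.2521 + 25144.4449) = 168.81 km
W5: √((-34.56)² + (-101.72)²) = √(1194.3936 + 10346.9584) = 107.43 km
W6: √((-79.87)² + (-40.47)²) = √(6379.2169 + 1637.8209) = 89.54 km
W7: √((-48.59)² + (101.15)²) = √(2360.9881 + 10231.3225) = 112.22 km
W8: √((-21.24)² + (-92.11)²) = √(451.1376 + 8484.2521) = 94.53 km
W9: √((-44.87)² + (-58.90)²) = √(2013.3169 + 3469.2100) = 74.04 km
W10: √((-42.13)² + (-78.40)²) = √(1774.9369 + 6146.5600) = 89.00 km
W11: √((-85.33)² + (117.30)²) = √(7281.2089 + 13759.2900) = 145.05 km
W12: √((12.31)² + (9.72)²) = √(151.5361 + 94.4784) = 15.68 km
W13: √((39.07)² + (-50.27)²) = √(1526.4649 + 2527.0729) = 63.67 km
Threshold 8.15 km: none within range.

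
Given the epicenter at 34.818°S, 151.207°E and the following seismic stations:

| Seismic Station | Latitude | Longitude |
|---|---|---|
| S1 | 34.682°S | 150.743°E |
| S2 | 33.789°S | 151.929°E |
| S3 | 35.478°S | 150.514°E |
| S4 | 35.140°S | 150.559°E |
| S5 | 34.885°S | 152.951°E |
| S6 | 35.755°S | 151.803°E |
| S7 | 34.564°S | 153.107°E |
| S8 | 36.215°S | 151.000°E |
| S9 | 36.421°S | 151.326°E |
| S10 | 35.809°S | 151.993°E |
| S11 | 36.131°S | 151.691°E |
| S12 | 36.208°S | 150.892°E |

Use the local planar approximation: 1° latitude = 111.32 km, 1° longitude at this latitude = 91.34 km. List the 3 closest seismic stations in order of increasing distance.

S1, S4, S3

Distances from 34.818°S, 151.207°E:
S1: 45.005 km
S2: 132.176 km
S3: 96.978 km
S4: 69.196 km
S5: 159.471 km
S6: 117.658 km
S7: 175.834 km
S8: 156.659 km
S9: 178.777 km
S10: 131.622 km
S11: 152.703 km
S12: 157.387 km
Sorted: S1 (45.005 km) < S4 (69.196 km) < S3 (96.978 km) < S6 (117.658 km) < S10 (131.622 km) < …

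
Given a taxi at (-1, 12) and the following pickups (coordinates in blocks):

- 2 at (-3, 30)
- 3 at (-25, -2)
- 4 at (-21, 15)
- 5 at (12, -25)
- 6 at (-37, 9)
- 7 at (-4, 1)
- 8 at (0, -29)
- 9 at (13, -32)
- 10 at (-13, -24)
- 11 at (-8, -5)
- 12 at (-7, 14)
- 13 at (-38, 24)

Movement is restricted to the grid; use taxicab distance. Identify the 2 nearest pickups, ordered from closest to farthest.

Distances from (-1, 12):
2: |-2| + |18| = 2 + 18 = 20 blocks
3: |-24| + |-14| = 24 + 14 = 38 blocks
4: |-20| + |3| = 20 + 3 = 23 blocks
5: |13| + |-37| = 13 + 37 = 50 blocks
6: |-36| + |-3| = 36 + 3 = 39 blocks
7: |-3| + |-11| = 3 + 11 = 14 blocks
8: |1| + |-41| = 1 + 41 = 42 blocks
9: |14| + |-44| = 14 + 44 = 58 blocks
10: |-12| + |-36| = 12 + 36 = 48 blocks
11: |-7| + |-17| = 7 + 17 = 24 blocks
12: |-6| + |2| = 6 + 2 = 8 blocks
13: |-37| + |12| = 37 + 12 = 49 blocks
Sorted: 12 (8 blocks) < 7 (14 blocks) < 2 (20 blocks) < 4 (23 blocks) < …

12, 7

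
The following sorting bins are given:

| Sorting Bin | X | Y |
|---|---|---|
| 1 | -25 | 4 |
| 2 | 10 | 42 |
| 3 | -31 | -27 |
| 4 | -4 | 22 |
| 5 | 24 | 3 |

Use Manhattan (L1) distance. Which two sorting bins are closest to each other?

2 and 4

Pairwise distances:
1–2: 73
1–3: 37
1–4: 39
1–5: 50
2–3: 110
2–4: 34
2–5: 53
3–4: 76
3–5: 85
4–5: 47
Closest pair: 2–4 at 34.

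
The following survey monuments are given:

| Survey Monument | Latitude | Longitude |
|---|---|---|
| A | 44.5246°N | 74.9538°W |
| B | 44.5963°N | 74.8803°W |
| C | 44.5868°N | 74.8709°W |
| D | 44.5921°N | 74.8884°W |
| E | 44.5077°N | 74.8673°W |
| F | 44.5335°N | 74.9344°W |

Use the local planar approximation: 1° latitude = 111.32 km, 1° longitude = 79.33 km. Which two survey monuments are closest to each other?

Pairwise distances:
A–B: 9.8846 km
A–C: 9.5495 km
A–D: 9.1312 km
A–E: 7.1153 km
A–F: 1.8303 km
B–C: 1.2940 km
B–D: 0.7947 km
B–E: 9.9167 km
B–F: 8.2032 km
C–D: 1.5084 km
C–E: 8.8100 km
C–F: 7.7834 km
D–E: 9.5433 km
D–F: 7.4747 km
E–F: 6.0484 km
Closest pair: B–D at 0.7947 km.

B and D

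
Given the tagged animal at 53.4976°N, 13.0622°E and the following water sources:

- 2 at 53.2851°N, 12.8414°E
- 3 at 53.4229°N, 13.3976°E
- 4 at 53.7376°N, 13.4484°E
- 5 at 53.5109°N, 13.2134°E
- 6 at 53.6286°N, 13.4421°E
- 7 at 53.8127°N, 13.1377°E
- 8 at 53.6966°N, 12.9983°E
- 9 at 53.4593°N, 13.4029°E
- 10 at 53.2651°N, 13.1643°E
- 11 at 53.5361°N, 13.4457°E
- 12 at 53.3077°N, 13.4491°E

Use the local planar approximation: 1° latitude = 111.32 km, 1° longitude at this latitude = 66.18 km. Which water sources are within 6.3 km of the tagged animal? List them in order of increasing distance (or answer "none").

Distances from 53.4976°N, 13.0622°E:
2: 27.8048 km
3: 23.7033 km
4: 36.9734 km
5: 10.1154 km
6: 29.0649 km
7: 35.4310 km
8: 22.5527 km
9: 22.9471 km
10: 26.7494 km
11: 25.7394 km
12: 33.2040 km
Threshold 6.3 km: none within range.

none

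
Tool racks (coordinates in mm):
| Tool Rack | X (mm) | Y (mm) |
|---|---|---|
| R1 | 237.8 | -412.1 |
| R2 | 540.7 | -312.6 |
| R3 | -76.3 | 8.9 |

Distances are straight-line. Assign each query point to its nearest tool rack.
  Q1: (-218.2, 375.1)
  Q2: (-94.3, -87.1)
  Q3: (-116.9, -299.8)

Q1 at (-218.2, 375.1):
  R1: √((456.0)² + (-787.2)²) = √(207936.000 + 619683.840) = 909.7 mm
  R2: √((758.9)² + (-687.7)²) = √(575929.210 + 472931.290) = 1024.1 mm
  R3: √((141.9)² + (-366.2)²) = √(20135.610 + 134102.440) = 392.7 mm
  → nearest: R3 (392.7 mm)
Q2 at (-94.3, -87.1):
  R1: √((332.1)² + (-325.0)²) = √(110290.410 + 105625.000) = 464.7 mm
  R2: √((635.0)² + (-225.5)²) = √(403225.000 + 50850.250) = 673.9 mm
  R3: √((18.0)² + (96.0)²) = √(324.000 + 9216.000) = 97.7 mm
  → nearest: R3 (97.7 mm)
Q3 at (-116.9, -299.8):
  R1: √((354.7)² + (-112.3)²) = √(125812.090 + 12611.290) = 372.1 mm
  R2: √((657.6)² + (-12.8)²) = √(432437.760 + 163.840) = 657.7 mm
  R3: √((40.6)² + (308.7)²) = √(1648.360 + 95295.690) = 311.4 mm
  → nearest: R3 (311.4 mm)

Q1→R3; Q2→R3; Q3→R3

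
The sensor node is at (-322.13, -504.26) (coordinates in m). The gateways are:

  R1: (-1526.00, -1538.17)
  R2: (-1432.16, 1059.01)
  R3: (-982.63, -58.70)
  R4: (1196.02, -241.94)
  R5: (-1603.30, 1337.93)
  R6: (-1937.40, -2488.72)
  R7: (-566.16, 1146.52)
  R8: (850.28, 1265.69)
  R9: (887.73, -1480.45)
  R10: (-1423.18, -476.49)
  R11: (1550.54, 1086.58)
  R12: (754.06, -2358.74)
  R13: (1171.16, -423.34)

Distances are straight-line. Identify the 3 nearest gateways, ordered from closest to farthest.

R3, R10, R13

Distances from (-322.13, -504.26):
R1: 1586.91 m
R2: 1917.28 m
R3: 796.73 m
R4: 1540.65 m
R5: 2243.89 m
R6: 2558.75 m
R7: 1668.72 m
R8: 2123.03 m
R9: 1554.58 m
R10: 1101.40 m
R11: 2457.17 m
R12: 2144.13 m
R13: 1495.48 m
Sorted: R3 (796.73 m) < R10 (1101.40 m) < R13 (1495.48 m) < R4 (1540.65 m) < R9 (1554.58 m) < …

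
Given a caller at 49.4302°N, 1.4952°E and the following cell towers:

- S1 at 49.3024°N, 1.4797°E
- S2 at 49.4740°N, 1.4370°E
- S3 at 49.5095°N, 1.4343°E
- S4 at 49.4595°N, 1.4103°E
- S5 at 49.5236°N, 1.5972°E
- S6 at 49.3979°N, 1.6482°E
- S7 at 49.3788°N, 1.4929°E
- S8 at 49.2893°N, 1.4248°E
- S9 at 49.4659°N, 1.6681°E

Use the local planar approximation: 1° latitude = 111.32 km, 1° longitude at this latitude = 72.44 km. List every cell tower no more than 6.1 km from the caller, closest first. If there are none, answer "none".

Distances from 49.4302°N, 1.4952°E:
S1: √((-0.1278·111.32)² + (-0.0155·72.44)²) = √(202.398879 + 1.260725) = 14.2709 km
S2: √((0.0438·111.32)² + (-0.0582·72.44)²) = √(23.773582 + 17.774723) = 6.4458 km
S3: √((0.0793·111.32)² + (-0.0609·72.44)²) = √(77.927864 + 19.462179) = 9.8686 km
S4: √((0.0293·111.32)² + (-0.0849·72.44)²) = √(10.638530 + 37.824419) = 6.9615 km
S5: √((0.0934·111.32)² + (0.1020·72.44)²) = √(108.103598 + 54.595548) = 12.7554 km
S6: √((-0.0323·111.32)² + (0.1530·72.44)²) = √(12.928598 + 122.839982) = 11.6520 km
S7: √((-0.0514·111.32)² + (-0.0023·72.44)²) = √(32.739545 + 0.027760) = 5.7243 km
S8: √((-0.1409·111.32)² + (-0.0704·72.44)²) = √(246.018849 + 26.007715) = 16.4932 km
S9: √((0.0357·111.32)² + (0.1729·72.44)²) = √(15.793662 + 156.872519) = 13.1403 km
Threshold 6.1 km: S7 (5.7243 km) is within range.

S7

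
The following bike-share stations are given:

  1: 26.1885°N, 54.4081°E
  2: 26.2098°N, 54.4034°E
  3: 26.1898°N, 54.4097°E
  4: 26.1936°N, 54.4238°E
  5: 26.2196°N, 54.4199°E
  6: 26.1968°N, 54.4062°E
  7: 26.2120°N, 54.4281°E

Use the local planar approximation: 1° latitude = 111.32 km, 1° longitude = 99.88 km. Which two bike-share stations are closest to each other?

Pairwise distances:
1–2: 2.4171 km
1–3: 0.2156 km
1–4: 1.6677 km
1–5: 3.6572 km
1–6: 0.9432 km
1–7: 3.2915 km
2–3: 2.3136 km
2–4: 2.7210 km
2–5: 1.9764 km
2–6: 1.4739 km
2–7: 2.4792 km
3–4: 1.4705 km
3–5: 3.4702 km
3–6: 0.8541 km
3–7: 3.0797 km
4–5: 2.9204 km
4–6: 1.7936 km
4–7: 2.0928 km
5–6: 2.8835 km
5–7: 1.1775 km
6–7: 2.7654 km
Closest pair: 1–3 at 0.2156 km.

1 and 3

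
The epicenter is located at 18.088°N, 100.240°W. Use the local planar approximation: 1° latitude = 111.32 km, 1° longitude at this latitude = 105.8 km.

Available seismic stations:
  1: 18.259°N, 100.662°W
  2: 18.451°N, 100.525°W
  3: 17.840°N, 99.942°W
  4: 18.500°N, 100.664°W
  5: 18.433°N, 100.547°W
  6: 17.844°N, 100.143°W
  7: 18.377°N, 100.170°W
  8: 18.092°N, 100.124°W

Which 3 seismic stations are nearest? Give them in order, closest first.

Distances from 18.088°N, 100.240°W:
1: 48.536 km
2: 50.419 km
3: 41.907 km
4: 64.155 km
5: 50.299 km
6: 29.036 km
7: 33.013 km
8: 12.281 km
Sorted: 8 (12.281 km) < 6 (29.036 km) < 7 (33.013 km) < 3 (41.907 km) < 1 (48.536 km) < …

8, 6, 7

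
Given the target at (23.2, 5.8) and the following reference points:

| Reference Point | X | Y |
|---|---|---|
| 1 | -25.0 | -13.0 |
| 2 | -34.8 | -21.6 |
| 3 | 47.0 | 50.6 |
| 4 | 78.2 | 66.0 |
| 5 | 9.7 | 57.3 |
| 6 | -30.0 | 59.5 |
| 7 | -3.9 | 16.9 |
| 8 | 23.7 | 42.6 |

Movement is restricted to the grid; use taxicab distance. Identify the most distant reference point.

4

Distances from (23.2, 5.8):
1: 67.0
2: 85.4
3: 68.6
4: 115.2
5: 65.0
6: 106.9
7: 38.2
8: 37.3
Maximum: 4 at 115.2.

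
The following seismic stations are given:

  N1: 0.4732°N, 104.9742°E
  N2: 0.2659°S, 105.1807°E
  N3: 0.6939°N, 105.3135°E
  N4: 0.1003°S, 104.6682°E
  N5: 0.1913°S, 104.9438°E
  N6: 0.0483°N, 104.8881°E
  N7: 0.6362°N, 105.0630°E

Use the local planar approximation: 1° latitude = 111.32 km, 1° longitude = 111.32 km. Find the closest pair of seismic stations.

N1 and N7

Pairwise distances:
N1–N2: √((-0.7391·111.32)² + (0.2065·111.32)²) = √(6769.440882 + 528.428834) = 85.4276 km
N1–N3: √((0.2207·111.32)² + (0.3393·111.32)²) = √(603.602544 + 1426.639074) = 45.0582 km
N1–N4: √((-0.5735·111.32)² + (-0.3060·111.32)²) = √(4075.803518 + 1160.350646) = 72.3613 km
N1–N5: √((-0.6645·111.32)² + (-0.0304·111.32)²) = √(5471.877496 + 11.452322) = 74.0495 km
N1–N6: √((-0.4249·111.32)² + (-0.0861·111.32)²) = √(2237.277513 + 91.865554) = 48.2612 km
N1–N7: √((0.1630·111.32)² + (0.0888·111.32)²) = √(329.246831 + 97.717495) = 20.6631 km
N2–N3: √((0.9598·111.32)² + (0.1328·111.32)²) = √(11415.840349 + 218.545841) = 107.8628 km
N2–N4: √((0.1656·111.32)² + (-0.5125·111.32)²) = √(339.834182 + 3254.873652) = 59.9559 km
N2–N5: √((0.0746·111.32)² + (-0.2369·111.32)²) = √(68.964255 + 695.466983) = 27.6483 km
N2–N6: √((0.3142·111.32)² + (-0.2926·111.32)²) = √(1223.372621 + 1060.950297) = 47.7946 km
N2–N7: √((0.9021·111.32)² + (-0.1177·111.32)²) = √(10084.532292 + 171.671942) = 101.2729 km
N3–N4: √((-0.7942·111.32)² + (-0.6453·111.32)²) = √(7816.388926 + 5160.237916) = 113.9150 km
N3–N5: √((-0.8852·111.32)² + (-0.3697·111.32)²) = √(9710.223045 + 1693.734354) = 106.7893 km
N3–N6: √((-0.6456·111.32)² + (-0.4254·111.32)²) = √(5165.037021 + 2242.546032) = 86.0673 km
N3–N7: √((-0.0577·111.32)² + (-0.2505·111.32)²) = √(41.257036 + 777.610034) = 28.6159 km
N4–N5: √((-0.0910·111.32)² + (0.2756·111.32)²) = √(102.619331 + 941.249637) = 32.3090 km
N4–N6: √((0.1486·111.32)² + (0.2199·111.32)²) = √(273.642793 + 599.234562) = 29.5445 km
N4–N7: √((0.7365·111.32)² + (0.3948·111.32)²) = √(6721.897684 + 1931.526555) = 93.0238 km
N5–N6: √((0.2396·111.32)² + (-0.0557·111.32)²) = √(711.410094 + 38.446498) = 27.3835 km
N5–N7: √((0.8275·111.32)² + (0.1192·111.32)²) = √(8485.596959 + 176.075490) = 93.0681 km
N6–N7: √((0.5879·111.32)² + (0.1749·111.32)²) = √(4283.051690 + 379.075760) = 68.2798 km
Closest pair: N1–N7 at 20.6631 km.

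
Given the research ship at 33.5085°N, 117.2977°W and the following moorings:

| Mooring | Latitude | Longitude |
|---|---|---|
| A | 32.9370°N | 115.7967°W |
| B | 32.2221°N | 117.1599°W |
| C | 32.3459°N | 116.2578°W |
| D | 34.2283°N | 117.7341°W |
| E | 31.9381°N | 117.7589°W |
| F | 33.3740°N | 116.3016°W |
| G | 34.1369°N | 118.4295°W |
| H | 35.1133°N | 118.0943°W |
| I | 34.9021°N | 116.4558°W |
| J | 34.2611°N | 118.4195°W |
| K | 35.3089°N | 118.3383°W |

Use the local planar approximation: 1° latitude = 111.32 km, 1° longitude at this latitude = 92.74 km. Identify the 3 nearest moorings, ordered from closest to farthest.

D, F, G

Distances from 33.5085°N, 117.2977°W:
A: √((-0.5715·111.32)² + (1.5010·92.74)²) = √(4047.425512 + 19377.402824) = 153.0517 km
B: √((-1.2864·111.32)² + (0.1378·92.74)²) = √(20506.826551 + 163.317461) = 143.7712 km
C: √((-1.1626·111.32)² + (1.0399·92.74)²) = √(16749.699987 + 9300.736479) = 161.4015 km
D: √((0.7198·111.32)² + (-0.4364·92.74)²) = √(6420.518179 + 1637.961415) = 89.7690 km
E: √((-1.5704·111.32)² + (-0.4612·92.74)²) = √(30560.958315 + 1829.417294) = 179.9733 km
F: √((-0.1345·111.32)² + (0.9961·92.74)²) = √(224.176954 + 8533.752897) = 93.5838 km
G: √((0.6284·111.32)² + (-1.1318·92.74)²) = √(4893.490483 + 11017.259079) = 126.1378 km
H: √((1.6048·111.32)² + (-0.7966·92.74)²) = √(31914.513366 + 5457.764439) = 193.3191 km
I: √((1.3936·111.32)² + (0.8419·92.74)²) = √(24067.039494 + 6096.143790) = 173.6755 km
J: √((0.7526·111.32)² + (-1.1218·92.74)²) = √(7018.993226 + 10823.433533) = 133.5755 km
K: √((1.8004·111.32)² + (-1.0406·92.74)²) = √(40168.388044 + 9313.262119) = 222.4447 km
Sorted: D (89.7690 km) < F (93.5838 km) < G (126.1378 km) < J (133.5755 km) < B (143.7712 km) < …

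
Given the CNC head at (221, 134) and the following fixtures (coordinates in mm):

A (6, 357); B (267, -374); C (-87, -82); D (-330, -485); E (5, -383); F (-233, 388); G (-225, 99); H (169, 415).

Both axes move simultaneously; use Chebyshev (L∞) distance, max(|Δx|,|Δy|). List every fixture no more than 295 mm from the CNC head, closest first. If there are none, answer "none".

Distances from (221, 134):
A: max(|-215|, |223|) = 223 mm
B: max(|46|, |-508|) = 508 mm
C: max(|-308|, |-216|) = 308 mm
D: max(|-551|, |-619|) = 619 mm
E: max(|-216|, |-517|) = 517 mm
F: max(|-454|, |254|) = 454 mm
G: max(|-446|, |-35|) = 446 mm
H: max(|-52|, |281|) = 281 mm
Threshold 295 mm: A (223 mm), H (281 mm) are within range.

A, H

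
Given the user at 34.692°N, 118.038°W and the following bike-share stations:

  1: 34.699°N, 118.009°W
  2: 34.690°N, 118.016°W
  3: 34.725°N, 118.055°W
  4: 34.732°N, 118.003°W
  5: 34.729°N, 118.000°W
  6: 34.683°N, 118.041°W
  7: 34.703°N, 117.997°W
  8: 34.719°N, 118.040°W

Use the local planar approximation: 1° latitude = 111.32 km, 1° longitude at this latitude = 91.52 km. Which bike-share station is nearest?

Distances from 34.692°N, 118.038°W:
1: 2.766 km
2: 2.026 km
3: 3.989 km
4: 5.485 km
5: 5.391 km
6: 1.039 km
7: 3.947 km
8: 3.011 km
Minimum: 6 at 1.039 km.

6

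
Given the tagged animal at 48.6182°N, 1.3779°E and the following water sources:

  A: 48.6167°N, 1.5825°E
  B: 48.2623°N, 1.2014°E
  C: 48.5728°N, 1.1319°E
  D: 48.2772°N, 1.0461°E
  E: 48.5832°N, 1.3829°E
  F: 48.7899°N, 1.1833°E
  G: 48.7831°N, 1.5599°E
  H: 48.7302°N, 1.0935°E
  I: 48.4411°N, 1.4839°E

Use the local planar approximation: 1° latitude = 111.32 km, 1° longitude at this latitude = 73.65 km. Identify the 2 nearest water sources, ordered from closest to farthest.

E, A

Distances from 48.6182°N, 1.3779°E:
A: √((-0.0015·111.32)² + (0.2046·73.65)²) = √(0.027882 + 227.068432) = 15.0697 km
B: √((-0.3559·111.32)² + (-0.1765·73.65)²) = √(1569.648363 + 168.979851) = 41.6969 km
C: √((-0.0454·111.32)² + (-0.2460·73.65)²) = √(25.542188 + 328.258300) = 18.8096 km
D: √((-0.3410·111.32)² + (-0.3318·73.65)²) = √(1440.970710 + 597.170390) = 45.1458 km
E: √((-0.0350·111.32)² + (0.0050·73.65)²) = √(15.180374 + 0.135608) = 3.9136 km
F: √((0.1717·111.32)² + (-0.1946·73.65)²) = √(365.331387 + 205.414537) = 23.8903 km
G: √((0.1649·111.32)² + (0.1820·73.65)²) = √(336.967260 + 179.675258) = 22.7298 km
H: √((0.1120·111.32)² + (-0.2844·73.65)²) = √(155.447034 + 438.737430) = 24.3759 km
I: √((-0.1771·111.32)² + (0.1060·73.65)²) = √(388.672235 + 60.947688) = 21.2042 km
Sorted: E (3.9136 km) < A (15.0697 km) < C (18.8096 km) < I (21.2042 km) < …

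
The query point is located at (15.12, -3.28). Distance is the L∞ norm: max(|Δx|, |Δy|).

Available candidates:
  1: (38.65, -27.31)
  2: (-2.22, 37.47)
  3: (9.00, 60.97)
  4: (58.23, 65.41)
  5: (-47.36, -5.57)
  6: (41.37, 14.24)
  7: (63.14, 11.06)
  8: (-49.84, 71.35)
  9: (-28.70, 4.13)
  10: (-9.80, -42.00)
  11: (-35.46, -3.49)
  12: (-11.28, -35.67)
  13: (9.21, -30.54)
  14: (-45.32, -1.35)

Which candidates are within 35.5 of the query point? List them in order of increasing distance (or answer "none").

1, 6, 13, 12

Distances from (15.12, -3.28):
1: 24.03
2: 40.75
3: 64.25
4: 68.69
5: 62.48
6: 26.25
7: 48.02
8: 74.63
9: 43.82
10: 38.72
11: 50.58
12: 32.39
13: 27.26
14: 60.44
Threshold 35.5: 1 (24.03), 6 (26.25), 13 (27.26), 12 (32.39) are within range.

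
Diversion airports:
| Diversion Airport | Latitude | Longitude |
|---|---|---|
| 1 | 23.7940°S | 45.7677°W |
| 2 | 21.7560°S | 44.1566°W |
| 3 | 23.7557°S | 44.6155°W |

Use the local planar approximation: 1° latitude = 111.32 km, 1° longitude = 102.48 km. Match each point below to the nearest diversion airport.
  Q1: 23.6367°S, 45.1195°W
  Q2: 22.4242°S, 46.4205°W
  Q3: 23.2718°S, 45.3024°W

Q1 at 23.6367°S, 45.1195°W:
  1: √((-0.1573·111.32)² + (-0.6482·102.48)²) = √(306.622373 + 4412.617539) = 68.6967 km
  2: √((1.8807·111.32)² + (0.9629·102.48)²) = √(43831.410290 + 9737.346105) = 231.4493 km
  3: √((-0.1190·111.32)² + (0.5040·102.48)²) = √(175.485129 + 2667.714236) = 53.3217 km
  → nearest: 3 (53.3217 km)
Q2 at 22.4242°S, 46.4205°W:
  1: √((-1.3698·111.32)² + (0.6528·102.48)²) = √(23252.021672 + 4475.468708) = 166.5157 km
  2: √((0.6682·111.32)² + (2.2639·102.48)²) = √(5532.983026 + 53826.075028) = 243.6371 km
  3: √((-1.3315·111.32)² + (1.8050·102.48)²) = √(21969.933222 + 34216.268557) = 237.0363 km
  → nearest: 1 (166.5157 km)
Q3 at 23.2718°S, 45.3024°W:
  1: √((-0.5222·111.32)² + (-0.4653·102.48)²) = √(3379.248505 + 2273.758515) = 75.1865 km
  2: √((1.5158·111.32)² + (1.1458·102.48)²) = √(28472.801524 + 13787.828389) = 205.5739 km
  3: √((-0.4839·111.32)² + (0.6869·102.48)²) = √(2901.734275 + 4955.246532) = 88.6396 km
  → nearest: 1 (75.1865 km)

Q1→3; Q2→1; Q3→1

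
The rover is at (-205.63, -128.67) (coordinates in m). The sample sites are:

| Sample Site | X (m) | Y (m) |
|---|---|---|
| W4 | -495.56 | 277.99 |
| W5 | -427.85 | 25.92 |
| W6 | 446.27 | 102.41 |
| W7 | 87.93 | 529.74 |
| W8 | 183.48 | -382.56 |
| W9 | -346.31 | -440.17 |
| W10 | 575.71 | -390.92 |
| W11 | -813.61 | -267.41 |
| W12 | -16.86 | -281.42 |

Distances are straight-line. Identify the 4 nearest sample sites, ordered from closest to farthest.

W12, W5, W9, W8

Distances from (-205.63, -128.67):
W4: √((-289.93)² + (406.66)²) = √(84059.4049 + 165372.3556) = 499.43 m
W5: √((-222.22)² + (154.59)²) = √(49381.7284 + 23898.0681) = 270.70 m
W6: √((651.90)² + (231.08)²) = √(424973.6100 + 53397.9664) = 691.64 m
W7: √((293.56)² + (658.41)²) = √(86177.4736 + 433503.7281) = 720.89 m
W8: √((389.11)² + (-253.89)²) = √(151406.5921 + 64460.1321) = 464.61 m
W9: √((-140.68)² + (-311.50)²) = √(19790.8624 + 97032.2500) = 341.79 m
W10: √((781.34)² + (-262.25)²) = √(610492.1956 + 68775.0625) = 824.18 m
W11: √((-607.98)² + (-138.74)²) = √(369639.6804 + 19248.7876) = 623.61 m
W12: √((188.77)² + (-152.75)²) = √(35634.1129 + 23332.5625) = 242.83 m
Sorted: W12 (242.83 m) < W5 (270.70 m) < W9 (341.79 m) < W8 (464.61 m) < W4 (499.43 m) < W11 (623.61 m) < …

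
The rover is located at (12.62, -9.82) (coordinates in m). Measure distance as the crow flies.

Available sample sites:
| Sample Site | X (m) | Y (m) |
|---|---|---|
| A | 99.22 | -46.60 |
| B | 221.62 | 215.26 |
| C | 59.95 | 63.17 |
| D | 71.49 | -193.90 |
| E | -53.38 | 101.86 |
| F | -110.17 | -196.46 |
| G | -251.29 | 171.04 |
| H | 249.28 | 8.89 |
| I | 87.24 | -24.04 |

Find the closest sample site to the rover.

I

Distances from (12.62, -9.82):
A: 94.09 m
B: 307.15 m
C: 86.99 m
D: 193.26 m
E: 129.72 m
F: 223.41 m
G: 319.94 m
H: 237.40 m
I: 75.96 m
Minimum: I at 75.96 m.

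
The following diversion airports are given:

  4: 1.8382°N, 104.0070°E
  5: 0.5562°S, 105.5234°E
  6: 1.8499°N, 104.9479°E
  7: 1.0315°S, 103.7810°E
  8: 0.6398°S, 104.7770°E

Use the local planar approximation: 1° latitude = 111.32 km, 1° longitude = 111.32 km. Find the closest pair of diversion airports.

5 and 8

Pairwise distances:
5–8: √((-0.0836·111.32)² + (-0.7464·111.32)²) = √(86.608188 + 6903.823133) = 83.6088 km
4–6: √((0.0117·111.32)² + (0.9409·111.32)²) = √(1.696360 + 10970.674567) = 104.7491 km
7–8: √((0.3917·111.32)² + (0.9960·111.32)²) = √(1901.312653 + 12293.203535) = 119.1407 km
5–7: √((-0.4753·111.32)² + (-1.7424·111.32)²) = √(2799.510005 + 37622.020882) = 201.0511 km
5–6: √((2.4061·111.32)² + (-0.5755·111.32)²) = √(71742.043265 + 4104.280661) = 275.4021 km
6–8: √((-2.4897·111.32)² + (-0.1709·111.32)²) = √(76814.009349 + 361.934949) = 277.8056 km
4–8: √((-2.4780·111.32)² + (0.7700·111.32)²) = √(76093.752133 + 7347.301229) = 288.8617 km
4–5: √((-2.3944·111.32)² + (1.5164·111.32)²) = √(71046.028054 + 28495.346797) = 315.5018 km
4–7: √((-2.8697·111.32)² + (-0.2260·111.32)²) = √(102051.499581 + 632.941065) = 320.4441 km
6–7: √((-2.8814·111.32)² + (-1.1669·111.32)²) = √(102885.340447 + 16873.830219) = 346.0624 km
Closest pair: 5–8 at 83.6088 km.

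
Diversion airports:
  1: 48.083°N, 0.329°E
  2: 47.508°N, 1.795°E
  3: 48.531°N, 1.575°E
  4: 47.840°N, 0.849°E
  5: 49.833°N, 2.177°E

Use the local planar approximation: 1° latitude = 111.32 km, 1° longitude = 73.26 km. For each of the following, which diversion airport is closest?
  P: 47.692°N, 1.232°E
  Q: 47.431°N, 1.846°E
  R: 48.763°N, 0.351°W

P at 47.692°N, 1.232°E:
  1: √((0.391·111.32)² + (-0.903·73.26)²) = √(1894.52312 + 4376.32261) = 79.189 km
  2: √((-0.184·111.32)² + (0.563·73.26)²) = √(419.54837 + 1701.18137) = 46.051 km
  3: √((0.839·111.32)² + (0.343·73.26)²) = √(8723.08927 + 631.42543) = 96.719 km
  4: √((0.148·111.32)² + (-0.383·73.26)²) = √(271.43749 + 787.28391) = 32.538 km
  5: √((2.141·111.32)² + (0.945·73.26)²) = √(56804.10610 + 4792.88982) = 248.187 km
  → nearest: 4 (32.538 km)
Q at 47.431°N, 1.846°E:
  1: √((0.652·111.32)² + (-1.517·73.26)²) = √(5267.94930 + 12351.08158) = 132.737 km
  2: √((0.077·111.32)² + (-0.051·73.26)²) = √(73.47301 + 13.95964) = 9.351 km
  3: √((1.100·111.32)² + (-0.271·73.26)²) = √(14994.49230 + 394.15987) = 124.051 km
  4: √((0.409·111.32)² + (-0.997·73.26)²) = √(2072.96997 + 5334.87374) = 86.069 km
  5: √((2.402·111.32)² + (0.331·73.26)²) = √(71497.75436 + 588.01691) = 268.488 km
  → nearest: 2 (9.351 km)
R at 48.763°N, 0.351°W:
  1: √((-0.680·111.32)² + (0.680·73.26)²) = √(5730.12665 + 2481.71356) = 90.619 km
  2: √((-1.255·111.32)² + (2.146·73.26)²) = √(19517.93408 + 24716.85808) = 210.321 km
  3: √((-0.232·111.32)² + (1.926·73.26)²) = √(666.99467 + 19908.86007) = 143.443 km
  4: √((-0.923·111.32)² + (1.200·73.26)²) = √(10557.22548 + 7728.51974) = 135.225 km
  5: √((1.070·111.32)² + (2.528·73.26)²) = √(14187.76383 + 34299.51411) = 220.198 km
  → nearest: 1 (90.619 km)

P→4; Q→2; R→1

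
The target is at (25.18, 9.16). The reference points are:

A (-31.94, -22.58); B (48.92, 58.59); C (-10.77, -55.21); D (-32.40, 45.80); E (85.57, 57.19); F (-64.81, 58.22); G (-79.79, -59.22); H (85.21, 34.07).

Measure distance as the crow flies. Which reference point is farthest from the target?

G

Distances from (25.18, 9.16):
A: √((-57.12)² + (-31.74)²) = √(3262.6944 + 1007.4276) = 65.35
B: √((23.74)² + (49.43)²) = √(563.5876 + 2443.3249) = 54.84
C: √((-35.95)² + (-64.37)²) = √(1292.4025 + 4143.4969) = 73.73
D: √((-57.58)² + (36.64)²) = √(3315.4564 + 1342.4896) = 68.25
E: √((60.39)² + (48.03)²) = √(3646.9521 + 2306.8809) = 77.16
F: √((-89.99)² + (49.06)²) = √(8098.2001 + 2406.8836) = 102.49
G: √((-104.97)² + (-68.38)²) = √(11018.7009 + 4675.8244) = 125.28
H: √((60.03)² + (24.91)²) = √(3603.6009 + 620.5081) = 64.99
Maximum: G at 125.28.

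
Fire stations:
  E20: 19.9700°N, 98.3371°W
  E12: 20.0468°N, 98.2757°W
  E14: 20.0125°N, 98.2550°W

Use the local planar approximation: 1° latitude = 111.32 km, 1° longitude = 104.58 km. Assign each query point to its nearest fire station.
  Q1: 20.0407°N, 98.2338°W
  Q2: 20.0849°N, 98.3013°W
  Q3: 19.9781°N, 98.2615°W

Q1→E14; Q2→E12; Q3→E14

Q1 at 20.0407°N, 98.2338°W:
  E20: √((-0.0707·111.32)² + (-0.1033·104.58)²) = √(61.942000 + 116.707272) = 13.3660 km
  E12: √((0.0061·111.32)² + (-0.0419·104.58)²) = √(0.461112 + 19.201065) = 4.4342 km
  E14: √((-0.0282·111.32)² + (-0.0212·104.58)²) = √(9.854727 + 4.915515) = 3.8432 km
  → nearest: E14 (3.8432 km)
Q2 at 20.0849°N, 98.3013°W:
  E20: √((-0.1149·111.32)² + (-0.0358·104.58)²) = √(163.601188 + 14.017266) = 13.3274 km
  E12: √((-0.0381·111.32)² + (0.0256·104.58)²) = √(17.988558 + 7.167657) = 5.0156 km
  E14: √((-0.0724·111.32)² + (0.0463·104.58)²) = √(64.956636 + 23.445487) = 9.4022 km
  → nearest: E12 (5.0156 km)
Q3 at 19.9781°N, 98.2615°W:
  E20: √((-0.0081·111.32)² + (-0.0756·104.58)²) = √(0.813048 + 62.508757) = 7.9575 km
  E12: √((0.0687·111.32)² + (-0.0142·104.58)²) = √(58.487071 + 2.205332) = 7.7905 km
  E14: √((0.0344·111.32)² + (0.0065·104.58)²) = √(14.664366 + 0.462087) = 3.8893 km
  → nearest: E14 (3.8893 km)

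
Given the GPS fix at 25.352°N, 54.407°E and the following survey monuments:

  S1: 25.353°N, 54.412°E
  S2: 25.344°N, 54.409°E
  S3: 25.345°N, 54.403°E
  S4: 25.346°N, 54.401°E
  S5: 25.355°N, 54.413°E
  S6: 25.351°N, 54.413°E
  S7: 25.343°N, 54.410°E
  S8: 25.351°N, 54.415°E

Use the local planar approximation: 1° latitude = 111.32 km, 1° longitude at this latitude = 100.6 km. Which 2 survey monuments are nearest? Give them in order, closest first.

Distances from 25.352°N, 54.407°E:
S1: 0.515 km
S2: 0.913 km
S3: 0.877 km
S4: 0.900 km
S5: 0.690 km
S6: 0.614 km
S7: 1.046 km
S8: 0.812 km
Sorted: S1 (0.515 km) < S6 (0.614 km) < S5 (0.690 km) < S8 (0.812 km) < …

S1, S6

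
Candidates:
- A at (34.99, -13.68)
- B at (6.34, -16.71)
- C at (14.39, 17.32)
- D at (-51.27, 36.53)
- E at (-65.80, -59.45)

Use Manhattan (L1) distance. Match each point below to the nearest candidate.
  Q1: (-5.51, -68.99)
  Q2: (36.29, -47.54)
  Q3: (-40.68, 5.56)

Q1 at (-5.51, -68.99):
  A: 95.81
  B: 64.13
  C: 106.21
  D: 151.28
  E: 69.83
  → nearest: B (64.13)
Q2 at (36.29, -47.54):
  A: 35.16
  B: 60.78
  C: 86.76
  D: 171.63
  E: 114.00
  → nearest: A (35.16)
Q3 at (-40.68, 5.56):
  A: 94.91
  B: 69.29
  C: 66.83
  D: 41.56
  E: 90.13
  → nearest: D (41.56)

Q1→B; Q2→A; Q3→D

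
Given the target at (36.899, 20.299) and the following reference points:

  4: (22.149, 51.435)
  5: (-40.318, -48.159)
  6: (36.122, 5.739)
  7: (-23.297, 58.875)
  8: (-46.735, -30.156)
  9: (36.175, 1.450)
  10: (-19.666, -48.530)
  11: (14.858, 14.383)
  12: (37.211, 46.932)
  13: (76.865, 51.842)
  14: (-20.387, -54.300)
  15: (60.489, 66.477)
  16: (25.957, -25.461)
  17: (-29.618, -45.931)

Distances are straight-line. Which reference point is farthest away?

5

Distances from (36.899, 20.299):
4: √((-14.750)² + (31.136)²) = √(217.56250 + 969.45050) = 34.453
5: √((-77.217)² + (-68.458)²) = √(5962.46509 + 4686.49776) = 103.194
6: √((-0.777)² + (-14.560)²) = √(0.60373 + 211.99360) = 14.581
7: √((-60.196)² + (38.576)²) = √(3623.55842 + 1488.10778) = 71.496
8: √((-83.634)² + (-50.455)²) = √(6994.64596 + 2545.70702) = 97.675
9: √((-0.724)² + (-18.849)²) = √(0.52418 + 355.28480) = 18.863
10: √((-56.565)² + (-68.829)²) = √(3199.59922 + 4737.43124) = 89.090
11: √((-22.041)² + (-5.916)²) = √(485.80568 + 34.99906) = 22.821
12: √((0.312)² + (26.633)²) = √(0.09734 + 709.31669) = 26.635
13: √((39.966)² + (31.543)²) = √(1597.28116 + 994.96085) = 50.914
14: √((-57.286)² + (-74.599)²) = √(3281.68580 + 5565.01080) = 94.057
15: √((23.590)² + (46.178)²) = √(556.48810 + 2132.40768) = 51.855
16: √((-10.942)² + (-45.760)²) = √(119.72736 + 2093.97760) = 47.050
17: √((-66.517)² + (-66.230)²) = √(4424.51129 + 4386.41290) = 93.867
Maximum: 5 at 103.194.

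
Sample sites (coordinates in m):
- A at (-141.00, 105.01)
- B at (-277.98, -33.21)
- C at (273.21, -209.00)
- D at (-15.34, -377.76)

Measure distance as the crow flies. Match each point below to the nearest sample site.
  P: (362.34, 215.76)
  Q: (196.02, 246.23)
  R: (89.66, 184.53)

P at (362.34, 215.76):
  A: 515.38 m
  B: 687.02 m
  C: 434.01 m
  D: 703.50 m
  → nearest: C (434.01 m)
Q at (196.02, 246.23):
  A: 365.41 m
  B: 550.24 m
  C: 461.73 m
  D: 658.81 m
  → nearest: A (365.41 m)
R at (89.66, 184.53):
  A: 243.98 m
  B: 427.28 m
  C: 434.23 m
  D: 572.01 m
  → nearest: A (243.98 m)

P→C; Q→A; R→A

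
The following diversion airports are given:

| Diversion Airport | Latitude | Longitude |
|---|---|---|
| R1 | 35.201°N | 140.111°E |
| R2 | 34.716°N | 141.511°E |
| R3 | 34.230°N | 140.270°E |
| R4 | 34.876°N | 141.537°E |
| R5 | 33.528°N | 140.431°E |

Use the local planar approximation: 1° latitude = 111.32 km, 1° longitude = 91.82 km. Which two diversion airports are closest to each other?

R2 and R4

Pairwise distances:
R2–R4: 17.970 km
R3–R5: 79.533 km
R1–R3: 109.073 km
R2–R3: 126.140 km
R1–R4: 135.842 km
R3–R4: 136.768 km
R1–R2: 139.426 km
R2–R5: 165.298 km
R4–R5: 181.193 km
R1–R5: 188.542 km
Closest pair: R2–R4 at 17.970 km.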